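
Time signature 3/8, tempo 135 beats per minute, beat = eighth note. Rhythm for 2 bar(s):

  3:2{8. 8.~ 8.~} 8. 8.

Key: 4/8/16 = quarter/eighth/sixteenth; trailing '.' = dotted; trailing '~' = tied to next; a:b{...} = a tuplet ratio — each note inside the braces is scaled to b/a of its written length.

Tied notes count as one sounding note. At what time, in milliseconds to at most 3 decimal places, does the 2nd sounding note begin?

note 2 onset = 1b = 444.444ms

1. 0.0ms @ 0 + 444.444ms (1)
2. 444.444ms @ 1 + 1555.556ms (7/2)
3. 2000.0ms @ 9/2 + 666.667ms (3/2)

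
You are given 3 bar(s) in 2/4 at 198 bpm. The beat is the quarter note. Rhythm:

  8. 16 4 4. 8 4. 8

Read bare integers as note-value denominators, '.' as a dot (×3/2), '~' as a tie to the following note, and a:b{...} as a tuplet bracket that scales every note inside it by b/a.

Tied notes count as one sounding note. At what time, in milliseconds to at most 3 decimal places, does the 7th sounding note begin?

note 7 onset = 11/2b = 1666.667ms

1. 0.0ms @ 0 + 227.273ms (3/4)
2. 227.273ms @ 3/4 + 75.758ms (1/4)
3. 303.03ms @ 1 + 303.03ms (1)
4. 606.061ms @ 2 + 454.545ms (3/2)
5. 1060.606ms @ 7/2 + 151.515ms (1/2)
6. 1212.121ms @ 4 + 454.545ms (3/2)
7. 1666.667ms @ 11/2 + 151.515ms (1/2)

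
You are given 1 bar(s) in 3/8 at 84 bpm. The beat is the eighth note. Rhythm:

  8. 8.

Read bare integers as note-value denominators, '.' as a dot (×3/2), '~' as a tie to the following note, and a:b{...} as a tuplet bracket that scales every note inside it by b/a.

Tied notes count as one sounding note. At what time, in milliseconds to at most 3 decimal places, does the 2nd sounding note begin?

note 2 onset = 3/2b = 1071.429ms

1. 0.0ms @ 0 + 1071.429ms (3/2)
2. 1071.429ms @ 3/2 + 1071.429ms (3/2)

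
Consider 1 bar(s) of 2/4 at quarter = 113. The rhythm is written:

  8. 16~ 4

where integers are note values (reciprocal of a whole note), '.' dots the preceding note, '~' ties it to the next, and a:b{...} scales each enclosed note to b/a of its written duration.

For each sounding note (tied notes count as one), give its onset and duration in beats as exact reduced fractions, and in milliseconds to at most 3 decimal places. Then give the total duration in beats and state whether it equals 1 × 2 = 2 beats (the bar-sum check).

1) 0.0ms=0b +398.23ms=3/4b
2) 398.23ms=3/4b +663.717ms=5/4b
Σ=2b of 2 (113bpm 2/4) — PASS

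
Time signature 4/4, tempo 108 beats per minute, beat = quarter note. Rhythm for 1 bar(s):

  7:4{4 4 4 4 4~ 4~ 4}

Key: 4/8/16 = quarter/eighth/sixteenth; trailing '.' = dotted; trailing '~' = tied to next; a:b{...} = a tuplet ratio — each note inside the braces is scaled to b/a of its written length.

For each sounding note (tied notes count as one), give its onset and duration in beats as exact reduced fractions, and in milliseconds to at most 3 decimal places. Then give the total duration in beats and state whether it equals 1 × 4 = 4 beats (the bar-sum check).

1) 0.0ms=0b +317.46ms=4/7b
2) 317.46ms=4/7b +317.46ms=4/7b
3) 634.921ms=8/7b +317.46ms=4/7b
4) 952.381ms=12/7b +317.46ms=4/7b
5) 1269.841ms=16/7b +952.381ms=12/7b
Σ=4b of 4 (108bpm 4/4) — PASS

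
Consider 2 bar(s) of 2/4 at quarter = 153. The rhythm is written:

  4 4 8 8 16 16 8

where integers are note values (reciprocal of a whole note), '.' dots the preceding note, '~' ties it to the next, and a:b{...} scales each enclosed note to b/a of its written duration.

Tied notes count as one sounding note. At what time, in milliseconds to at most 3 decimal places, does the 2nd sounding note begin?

note 2 onset = 1b = 392.157ms

1. 0.0ms @ 0 + 392.157ms (1)
2. 392.157ms @ 1 + 392.157ms (1)
3. 784.314ms @ 2 + 196.078ms (1/2)
4. 980.392ms @ 5/2 + 196.078ms (1/2)
5. 1176.471ms @ 3 + 98.039ms (1/4)
6. 1274.51ms @ 13/4 + 98.039ms (1/4)
7. 1372.549ms @ 7/2 + 196.078ms (1/2)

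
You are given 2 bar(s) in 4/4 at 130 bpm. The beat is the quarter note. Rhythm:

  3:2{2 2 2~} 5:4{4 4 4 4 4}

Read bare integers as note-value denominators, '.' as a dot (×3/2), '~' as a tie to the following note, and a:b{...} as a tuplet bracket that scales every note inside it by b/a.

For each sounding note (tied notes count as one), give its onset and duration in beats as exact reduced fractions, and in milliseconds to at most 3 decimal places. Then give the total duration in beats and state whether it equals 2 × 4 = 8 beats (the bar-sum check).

1) 0.0ms=0b +615.385ms=4/3b
2) 615.385ms=4/3b +615.385ms=4/3b
3) 1230.769ms=8/3b +984.615ms=32/15b
4) 2215.385ms=24/5b +369.231ms=4/5b
5) 2584.615ms=28/5b +369.231ms=4/5b
6) 2953.846ms=32/5b +369.231ms=4/5b
7) 3323.077ms=36/5b +369.231ms=4/5b
Σ=8b of 8 (130bpm 4/4) — PASS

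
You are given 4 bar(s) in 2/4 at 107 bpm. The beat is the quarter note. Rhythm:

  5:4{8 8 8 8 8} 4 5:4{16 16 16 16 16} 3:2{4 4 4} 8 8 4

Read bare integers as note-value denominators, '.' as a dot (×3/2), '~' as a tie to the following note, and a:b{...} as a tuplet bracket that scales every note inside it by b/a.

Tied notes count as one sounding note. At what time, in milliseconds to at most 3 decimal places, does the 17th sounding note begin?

1. 0.0ms @ 0 + 224.299ms (2/5)
2. 224.299ms @ 2/5 + 224.299ms (2/5)
3. 448.598ms @ 4/5 + 224.299ms (2/5)
4. 672.897ms @ 6/5 + 224.299ms (2/5)
5. 897.196ms @ 8/5 + 224.299ms (2/5)
6. 1121.495ms @ 2 + 560.748ms (1)
7. 1682.243ms @ 3 + 112.15ms (1/5)
8. 1794.393ms @ 16/5 + 112.15ms (1/5)
9. 1906.542ms @ 17/5 + 112.15ms (1/5)
10. 2018.692ms @ 18/5 + 112.15ms (1/5)
11. 2130.841ms @ 19/5 + 112.15ms (1/5)
12. 2242.991ms @ 4 + 373.832ms (2/3)
13. 2616.822ms @ 14/3 + 373.832ms (2/3)
14. 2990.654ms @ 16/3 + 373.832ms (2/3)
15. 3364.486ms @ 6 + 280.374ms (1/2)
16. 3644.86ms @ 13/2 + 280.374ms (1/2)
17. 3925.234ms @ 7 + 560.748ms (1)

note 17 onset = 7b = 3925.234ms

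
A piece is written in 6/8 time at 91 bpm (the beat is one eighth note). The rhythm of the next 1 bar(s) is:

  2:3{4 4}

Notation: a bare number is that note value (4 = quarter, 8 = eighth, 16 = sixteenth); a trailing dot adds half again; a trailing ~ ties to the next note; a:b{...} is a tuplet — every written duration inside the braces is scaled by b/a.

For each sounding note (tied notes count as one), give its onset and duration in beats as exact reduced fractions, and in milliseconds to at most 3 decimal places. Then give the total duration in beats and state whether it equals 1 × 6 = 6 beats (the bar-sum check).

1) 0.0ms=0b +1978.022ms=3b
2) 1978.022ms=3b +1978.022ms=3b
Σ=6b of 6 (91bpm 6/8) — PASS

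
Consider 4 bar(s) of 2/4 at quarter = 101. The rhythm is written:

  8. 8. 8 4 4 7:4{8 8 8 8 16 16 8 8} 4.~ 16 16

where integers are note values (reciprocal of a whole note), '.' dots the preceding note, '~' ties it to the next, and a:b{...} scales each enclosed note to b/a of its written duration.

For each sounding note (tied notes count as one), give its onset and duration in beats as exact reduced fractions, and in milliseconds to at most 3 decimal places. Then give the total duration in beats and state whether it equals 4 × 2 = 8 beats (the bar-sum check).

1) 0.0ms=0b +445.545ms=3/4b
2) 445.545ms=3/4b +445.545ms=3/4b
3) 891.089ms=3/2b +297.03ms=1/2b
4) 1188.119ms=2b +594.059ms=1b
5) 1782.178ms=3b +594.059ms=1b
6) 2376.238ms=4b +169.731ms=2/7b
7) 2545.969ms=30/7b +169.731ms=2/7b
8) 2715.7ms=32/7b +169.731ms=2/7b
9) 2885.431ms=34/7b +169.731ms=2/7b
10) 3055.163ms=36/7b +84.866ms=1/7b
11) 3140.028ms=37/7b +84.866ms=1/7b
12) 3224.894ms=38/7b +169.731ms=2/7b
13) 3394.625ms=40/7b +169.731ms=2/7b
14) 3564.356ms=6b +1039.604ms=7/4b
15) 4603.96ms=31/4b +148.515ms=1/4b
Σ=8b of 8 (101bpm 2/4) — PASS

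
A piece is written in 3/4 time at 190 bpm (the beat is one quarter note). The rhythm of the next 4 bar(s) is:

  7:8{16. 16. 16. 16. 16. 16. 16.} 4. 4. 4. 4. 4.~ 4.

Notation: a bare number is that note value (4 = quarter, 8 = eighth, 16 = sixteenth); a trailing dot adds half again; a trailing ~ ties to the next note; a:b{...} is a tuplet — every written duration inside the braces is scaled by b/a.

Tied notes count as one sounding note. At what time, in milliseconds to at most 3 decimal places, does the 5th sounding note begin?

1. 0.0ms @ 0 + 135.338ms (3/7)
2. 135.338ms @ 3/7 + 135.338ms (3/7)
3. 270.677ms @ 6/7 + 135.338ms (3/7)
4. 406.015ms @ 9/7 + 135.338ms (3/7)
5. 541.353ms @ 12/7 + 135.338ms (3/7)
6. 676.692ms @ 15/7 + 135.338ms (3/7)
7. 812.03ms @ 18/7 + 135.338ms (3/7)
8. 947.368ms @ 3 + 473.684ms (3/2)
9. 1421.053ms @ 9/2 + 473.684ms (3/2)
10. 1894.737ms @ 6 + 473.684ms (3/2)
11. 2368.421ms @ 15/2 + 473.684ms (3/2)
12. 2842.105ms @ 9 + 947.368ms (3)

note 5 onset = 12/7b = 541.353ms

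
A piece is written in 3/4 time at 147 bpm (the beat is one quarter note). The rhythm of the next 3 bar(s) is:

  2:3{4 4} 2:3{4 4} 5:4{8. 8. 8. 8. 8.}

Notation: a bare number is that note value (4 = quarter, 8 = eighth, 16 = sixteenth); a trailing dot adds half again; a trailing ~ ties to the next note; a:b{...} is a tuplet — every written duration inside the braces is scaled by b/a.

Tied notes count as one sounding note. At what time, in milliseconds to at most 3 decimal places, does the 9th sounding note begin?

1. 0.0ms @ 0 + 612.245ms (3/2)
2. 612.245ms @ 3/2 + 612.245ms (3/2)
3. 1224.49ms @ 3 + 612.245ms (3/2)
4. 1836.735ms @ 9/2 + 612.245ms (3/2)
5. 2448.98ms @ 6 + 244.898ms (3/5)
6. 2693.878ms @ 33/5 + 244.898ms (3/5)
7. 2938.776ms @ 36/5 + 244.898ms (3/5)
8. 3183.673ms @ 39/5 + 244.898ms (3/5)
9. 3428.571ms @ 42/5 + 244.898ms (3/5)

note 9 onset = 42/5b = 3428.571ms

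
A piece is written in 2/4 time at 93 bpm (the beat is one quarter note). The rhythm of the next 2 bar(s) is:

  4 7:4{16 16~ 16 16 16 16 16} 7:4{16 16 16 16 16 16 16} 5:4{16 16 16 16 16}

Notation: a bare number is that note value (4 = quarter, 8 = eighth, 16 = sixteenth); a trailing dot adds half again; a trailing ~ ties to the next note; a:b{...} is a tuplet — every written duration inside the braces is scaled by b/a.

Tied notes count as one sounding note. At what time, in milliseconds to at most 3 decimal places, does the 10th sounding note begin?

1. 0.0ms @ 0 + 645.161ms (1)
2. 645.161ms @ 1 + 92.166ms (1/7)
3. 737.327ms @ 8/7 + 184.332ms (2/7)
4. 921.659ms @ 10/7 + 92.166ms (1/7)
5. 1013.825ms @ 11/7 + 92.166ms (1/7)
6. 1105.991ms @ 12/7 + 92.166ms (1/7)
7. 1198.157ms @ 13/7 + 92.166ms (1/7)
8. 1290.323ms @ 2 + 92.166ms (1/7)
9. 1382.488ms @ 15/7 + 92.166ms (1/7)
10. 1474.654ms @ 16/7 + 92.166ms (1/7)
11. 1566.82ms @ 17/7 + 92.166ms (1/7)
12. 1658.986ms @ 18/7 + 92.166ms (1/7)
13. 1751.152ms @ 19/7 + 92.166ms (1/7)
14. 1843.318ms @ 20/7 + 92.166ms (1/7)
15. 1935.484ms @ 3 + 129.032ms (1/5)
16. 2064.516ms @ 16/5 + 129.032ms (1/5)
17. 2193.548ms @ 17/5 + 129.032ms (1/5)
18. 2322.581ms @ 18/5 + 129.032ms (1/5)
19. 2451.613ms @ 19/5 + 129.032ms (1/5)

note 10 onset = 16/7b = 1474.654ms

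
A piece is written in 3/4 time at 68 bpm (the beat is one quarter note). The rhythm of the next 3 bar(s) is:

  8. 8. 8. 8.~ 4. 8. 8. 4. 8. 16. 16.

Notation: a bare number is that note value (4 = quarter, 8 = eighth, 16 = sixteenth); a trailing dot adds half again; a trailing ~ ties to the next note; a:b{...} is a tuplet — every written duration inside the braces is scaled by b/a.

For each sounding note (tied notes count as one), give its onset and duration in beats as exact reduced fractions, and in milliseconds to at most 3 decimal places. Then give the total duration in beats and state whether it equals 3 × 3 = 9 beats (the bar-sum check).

1) 0.0ms=0b +661.765ms=3/4b
2) 661.765ms=3/4b +661.765ms=3/4b
3) 1323.529ms=3/2b +661.765ms=3/4b
4) 1985.294ms=9/4b +1985.294ms=9/4b
5) 3970.588ms=9/2b +661.765ms=3/4b
6) 4632.353ms=21/4b +661.765ms=3/4b
7) 5294.118ms=6b +1323.529ms=3/2b
8) 6617.647ms=15/2b +661.765ms=3/4b
9) 7279.412ms=33/4b +330.882ms=3/8b
10) 7610.294ms=69/8b +330.882ms=3/8b
Σ=9b of 9 (68bpm 3/4) — PASS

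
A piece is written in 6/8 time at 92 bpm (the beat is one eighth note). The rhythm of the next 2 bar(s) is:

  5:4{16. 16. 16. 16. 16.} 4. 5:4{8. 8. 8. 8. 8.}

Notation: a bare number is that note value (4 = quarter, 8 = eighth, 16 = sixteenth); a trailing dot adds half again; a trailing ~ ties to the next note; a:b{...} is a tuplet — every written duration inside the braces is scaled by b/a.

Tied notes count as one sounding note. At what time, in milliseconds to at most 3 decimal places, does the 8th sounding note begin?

note 8 onset = 36/5b = 4695.652ms

1. 0.0ms @ 0 + 391.304ms (3/5)
2. 391.304ms @ 3/5 + 391.304ms (3/5)
3. 782.609ms @ 6/5 + 391.304ms (3/5)
4. 1173.913ms @ 9/5 + 391.304ms (3/5)
5. 1565.217ms @ 12/5 + 391.304ms (3/5)
6. 1956.522ms @ 3 + 1956.522ms (3)
7. 3913.043ms @ 6 + 782.609ms (6/5)
8. 4695.652ms @ 36/5 + 782.609ms (6/5)
9. 5478.261ms @ 42/5 + 782.609ms (6/5)
10. 6260.87ms @ 48/5 + 782.609ms (6/5)
11. 7043.478ms @ 54/5 + 782.609ms (6/5)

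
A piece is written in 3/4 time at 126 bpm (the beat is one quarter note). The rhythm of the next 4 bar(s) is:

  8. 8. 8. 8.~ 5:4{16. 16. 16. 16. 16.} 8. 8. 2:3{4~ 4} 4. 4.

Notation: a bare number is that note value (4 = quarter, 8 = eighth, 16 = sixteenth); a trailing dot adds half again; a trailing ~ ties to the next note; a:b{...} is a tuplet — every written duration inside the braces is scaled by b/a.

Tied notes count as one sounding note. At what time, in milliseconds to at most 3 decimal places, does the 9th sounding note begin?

note 9 onset = 9/2b = 2142.857ms

1. 0.0ms @ 0 + 357.143ms (3/4)
2. 357.143ms @ 3/4 + 357.143ms (3/4)
3. 714.286ms @ 3/2 + 357.143ms (3/4)
4. 1071.429ms @ 9/4 + 500.0ms (21/20)
5. 1571.429ms @ 33/10 + 142.857ms (3/10)
6. 1714.286ms @ 18/5 + 142.857ms (3/10)
7. 1857.143ms @ 39/10 + 142.857ms (3/10)
8. 2000.0ms @ 21/5 + 142.857ms (3/10)
9. 2142.857ms @ 9/2 + 357.143ms (3/4)
10. 2500.0ms @ 21/4 + 357.143ms (3/4)
11. 2857.143ms @ 6 + 1428.571ms (3)
12. 4285.714ms @ 9 + 714.286ms (3/2)
13. 5000.0ms @ 21/2 + 714.286ms (3/2)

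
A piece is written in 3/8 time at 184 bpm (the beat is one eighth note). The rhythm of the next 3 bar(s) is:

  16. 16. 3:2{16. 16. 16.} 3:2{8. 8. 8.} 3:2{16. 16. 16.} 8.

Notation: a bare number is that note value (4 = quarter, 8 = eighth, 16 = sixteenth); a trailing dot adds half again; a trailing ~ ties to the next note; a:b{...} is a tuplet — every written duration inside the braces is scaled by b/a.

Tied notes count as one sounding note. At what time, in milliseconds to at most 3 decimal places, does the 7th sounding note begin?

1. 0.0ms @ 0 + 244.565ms (3/4)
2. 244.565ms @ 3/4 + 244.565ms (3/4)
3. 489.13ms @ 3/2 + 163.043ms (1/2)
4. 652.174ms @ 2 + 163.043ms (1/2)
5. 815.217ms @ 5/2 + 163.043ms (1/2)
6. 978.261ms @ 3 + 326.087ms (1)
7. 1304.348ms @ 4 + 326.087ms (1)
8. 1630.435ms @ 5 + 326.087ms (1)
9. 1956.522ms @ 6 + 163.043ms (1/2)
10. 2119.565ms @ 13/2 + 163.043ms (1/2)
11. 2282.609ms @ 7 + 163.043ms (1/2)
12. 2445.652ms @ 15/2 + 489.13ms (3/2)

note 7 onset = 4b = 1304.348ms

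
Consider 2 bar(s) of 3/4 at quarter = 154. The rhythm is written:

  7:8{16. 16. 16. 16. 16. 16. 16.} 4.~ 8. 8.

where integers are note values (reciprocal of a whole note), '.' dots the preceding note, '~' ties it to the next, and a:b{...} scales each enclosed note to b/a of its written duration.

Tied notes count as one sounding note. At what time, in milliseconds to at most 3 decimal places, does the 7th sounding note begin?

1. 0.0ms @ 0 + 166.976ms (3/7)
2. 166.976ms @ 3/7 + 166.976ms (3/7)
3. 333.952ms @ 6/7 + 166.976ms (3/7)
4. 500.928ms @ 9/7 + 166.976ms (3/7)
5. 667.904ms @ 12/7 + 166.976ms (3/7)
6. 834.879ms @ 15/7 + 166.976ms (3/7)
7. 1001.855ms @ 18/7 + 166.976ms (3/7)
8. 1168.831ms @ 3 + 876.623ms (9/4)
9. 2045.455ms @ 21/4 + 292.208ms (3/4)

note 7 onset = 18/7b = 1001.855ms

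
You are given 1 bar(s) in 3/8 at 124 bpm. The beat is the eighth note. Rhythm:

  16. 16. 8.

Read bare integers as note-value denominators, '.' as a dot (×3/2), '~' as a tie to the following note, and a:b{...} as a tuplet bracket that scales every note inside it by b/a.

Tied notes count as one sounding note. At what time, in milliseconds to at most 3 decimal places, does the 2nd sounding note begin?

1. 0.0ms @ 0 + 362.903ms (3/4)
2. 362.903ms @ 3/4 + 362.903ms (3/4)
3. 725.806ms @ 3/2 + 725.806ms (3/2)

note 2 onset = 3/4b = 362.903ms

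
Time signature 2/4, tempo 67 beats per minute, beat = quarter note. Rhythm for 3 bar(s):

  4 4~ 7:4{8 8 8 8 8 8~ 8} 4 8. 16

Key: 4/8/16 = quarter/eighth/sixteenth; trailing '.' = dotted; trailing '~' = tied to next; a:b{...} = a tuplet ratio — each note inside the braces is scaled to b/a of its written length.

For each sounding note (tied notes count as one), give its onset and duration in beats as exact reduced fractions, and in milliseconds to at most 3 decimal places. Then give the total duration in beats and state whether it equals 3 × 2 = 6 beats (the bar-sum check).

1) 0.0ms=0b +895.522ms=1b
2) 895.522ms=1b +1151.386ms=9/7b
3) 2046.908ms=16/7b +255.864ms=2/7b
4) 2302.772ms=18/7b +255.864ms=2/7b
5) 2558.635ms=20/7b +255.864ms=2/7b
6) 2814.499ms=22/7b +255.864ms=2/7b
7) 3070.362ms=24/7b +511.727ms=4/7b
8) 3582.09ms=4b +895.522ms=1b
9) 4477.612ms=5b +671.642ms=3/4b
10) 5149.254ms=23/4b +223.881ms=1/4b
Σ=6b of 6 (67bpm 2/4) — PASS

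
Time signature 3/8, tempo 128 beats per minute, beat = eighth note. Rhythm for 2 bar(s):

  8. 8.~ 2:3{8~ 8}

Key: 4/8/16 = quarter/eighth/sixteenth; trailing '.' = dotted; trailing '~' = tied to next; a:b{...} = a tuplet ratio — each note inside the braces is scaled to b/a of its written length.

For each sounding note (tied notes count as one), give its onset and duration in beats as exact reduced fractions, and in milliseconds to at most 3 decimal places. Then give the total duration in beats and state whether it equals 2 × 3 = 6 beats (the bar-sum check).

1) 0.0ms=0b +703.125ms=3/2b
2) 703.125ms=3/2b +2109.375ms=9/2b
Σ=6b of 6 (128bpm 3/8) — PASS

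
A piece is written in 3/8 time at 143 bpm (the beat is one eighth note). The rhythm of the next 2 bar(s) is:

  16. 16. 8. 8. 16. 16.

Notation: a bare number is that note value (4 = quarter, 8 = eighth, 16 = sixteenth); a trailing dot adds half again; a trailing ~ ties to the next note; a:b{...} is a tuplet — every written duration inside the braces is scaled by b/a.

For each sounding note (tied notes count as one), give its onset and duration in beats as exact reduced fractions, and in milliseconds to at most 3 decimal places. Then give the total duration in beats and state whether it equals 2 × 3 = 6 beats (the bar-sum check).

1) 0.0ms=0b +314.685ms=3/4b
2) 314.685ms=3/4b +314.685ms=3/4b
3) 629.371ms=3/2b +629.371ms=3/2b
4) 1258.741ms=3b +629.371ms=3/2b
5) 1888.112ms=9/2b +314.685ms=3/4b
6) 2202.797ms=21/4b +314.685ms=3/4b
Σ=6b of 6 (143bpm 3/8) — PASS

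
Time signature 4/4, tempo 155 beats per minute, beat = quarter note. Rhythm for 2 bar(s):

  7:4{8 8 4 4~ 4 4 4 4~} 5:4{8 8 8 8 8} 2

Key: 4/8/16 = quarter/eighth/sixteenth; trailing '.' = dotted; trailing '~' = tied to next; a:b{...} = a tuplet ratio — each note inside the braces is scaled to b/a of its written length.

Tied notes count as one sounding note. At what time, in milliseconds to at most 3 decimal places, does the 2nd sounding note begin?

1. 0.0ms @ 0 + 110.599ms (2/7)
2. 110.599ms @ 2/7 + 110.599ms (2/7)
3. 221.198ms @ 4/7 + 221.198ms (4/7)
4. 442.396ms @ 8/7 + 442.396ms (8/7)
5. 884.793ms @ 16/7 + 221.198ms (4/7)
6. 1105.991ms @ 20/7 + 221.198ms (4/7)
7. 1327.189ms @ 24/7 + 376.037ms (34/35)
8. 1703.226ms @ 22/5 + 154.839ms (2/5)
9. 1858.065ms @ 24/5 + 154.839ms (2/5)
10. 2012.903ms @ 26/5 + 154.839ms (2/5)
11. 2167.742ms @ 28/5 + 154.839ms (2/5)
12. 2322.581ms @ 6 + 774.194ms (2)

note 2 onset = 2/7b = 110.599ms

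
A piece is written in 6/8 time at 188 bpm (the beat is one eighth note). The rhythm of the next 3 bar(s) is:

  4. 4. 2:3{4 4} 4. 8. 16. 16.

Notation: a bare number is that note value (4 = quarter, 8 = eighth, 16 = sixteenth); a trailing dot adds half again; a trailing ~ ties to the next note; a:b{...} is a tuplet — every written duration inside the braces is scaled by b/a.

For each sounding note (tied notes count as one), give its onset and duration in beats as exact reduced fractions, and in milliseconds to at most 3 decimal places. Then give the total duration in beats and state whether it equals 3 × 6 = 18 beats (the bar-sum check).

1) 0.0ms=0b +957.447ms=3b
2) 957.447ms=3b +957.447ms=3b
3) 1914.894ms=6b +957.447ms=3b
4) 2872.34ms=9b +957.447ms=3b
5) 3829.787ms=12b +957.447ms=3b
6) 4787.234ms=15b +478.723ms=3/2b
7) 5265.957ms=33/2b +239.362ms=3/4b
8) 5505.319ms=69/4b +239.362ms=3/4b
Σ=18b of 18 (188bpm 6/8) — PASS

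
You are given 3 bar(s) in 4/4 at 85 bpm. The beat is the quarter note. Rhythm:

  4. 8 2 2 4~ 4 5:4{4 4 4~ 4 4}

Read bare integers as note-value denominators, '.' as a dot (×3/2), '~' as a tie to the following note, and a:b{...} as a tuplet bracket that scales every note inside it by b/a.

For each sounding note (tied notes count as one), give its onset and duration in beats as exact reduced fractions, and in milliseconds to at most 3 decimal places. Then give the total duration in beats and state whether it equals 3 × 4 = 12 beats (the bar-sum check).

1) 0.0ms=0b +1058.824ms=3/2b
2) 1058.824ms=3/2b +352.941ms=1/2b
3) 1411.765ms=2b +1411.765ms=2b
4) 2823.529ms=4b +1411.765ms=2b
5) 4235.294ms=6b +1411.765ms=2b
6) 5647.059ms=8b +564.706ms=4/5b
7) 6211.765ms=44/5b +564.706ms=4/5b
8) 6776.471ms=48/5b +1129.412ms=8/5b
9) 7905.882ms=56/5b +564.706ms=4/5b
Σ=12b of 12 (85bpm 4/4) — PASS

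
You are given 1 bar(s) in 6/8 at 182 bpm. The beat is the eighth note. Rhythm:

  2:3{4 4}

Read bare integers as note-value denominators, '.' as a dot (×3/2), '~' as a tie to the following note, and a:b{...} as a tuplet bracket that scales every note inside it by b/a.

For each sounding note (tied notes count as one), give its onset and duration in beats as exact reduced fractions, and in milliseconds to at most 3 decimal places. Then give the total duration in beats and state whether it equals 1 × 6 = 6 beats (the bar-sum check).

1) 0.0ms=0b +989.011ms=3b
2) 989.011ms=3b +989.011ms=3b
Σ=6b of 6 (182bpm 6/8) — PASS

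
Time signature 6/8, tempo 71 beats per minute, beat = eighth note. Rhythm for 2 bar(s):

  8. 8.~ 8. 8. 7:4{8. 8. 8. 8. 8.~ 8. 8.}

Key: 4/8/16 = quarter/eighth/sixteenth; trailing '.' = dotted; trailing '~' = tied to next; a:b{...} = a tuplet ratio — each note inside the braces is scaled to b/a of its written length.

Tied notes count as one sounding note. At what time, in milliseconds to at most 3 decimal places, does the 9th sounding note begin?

1. 0.0ms @ 0 + 1267.606ms (3/2)
2. 1267.606ms @ 3/2 + 2535.211ms (3)
3. 3802.817ms @ 9/2 + 1267.606ms (3/2)
4. 5070.423ms @ 6 + 724.346ms (6/7)
5. 5794.769ms @ 48/7 + 724.346ms (6/7)
6. 6519.115ms @ 54/7 + 724.346ms (6/7)
7. 7243.461ms @ 60/7 + 724.346ms (6/7)
8. 7967.807ms @ 66/7 + 1448.692ms (12/7)
9. 9416.499ms @ 78/7 + 724.346ms (6/7)

note 9 onset = 78/7b = 9416.499ms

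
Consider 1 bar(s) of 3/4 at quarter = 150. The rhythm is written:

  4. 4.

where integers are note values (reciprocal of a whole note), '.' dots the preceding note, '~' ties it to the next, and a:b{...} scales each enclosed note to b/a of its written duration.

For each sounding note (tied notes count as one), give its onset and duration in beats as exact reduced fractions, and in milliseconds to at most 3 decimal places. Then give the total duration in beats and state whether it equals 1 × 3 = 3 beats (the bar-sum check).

1) 0.0ms=0b +600.0ms=3/2b
2) 600.0ms=3/2b +600.0ms=3/2b
Σ=3b of 3 (150bpm 3/4) — PASS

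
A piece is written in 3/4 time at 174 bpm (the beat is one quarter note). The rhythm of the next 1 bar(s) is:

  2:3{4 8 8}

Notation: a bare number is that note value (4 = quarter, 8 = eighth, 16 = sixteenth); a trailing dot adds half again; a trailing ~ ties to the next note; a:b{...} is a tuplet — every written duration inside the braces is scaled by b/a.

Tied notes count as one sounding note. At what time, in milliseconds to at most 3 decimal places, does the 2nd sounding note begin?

1. 0.0ms @ 0 + 517.241ms (3/2)
2. 517.241ms @ 3/2 + 258.621ms (3/4)
3. 775.862ms @ 9/4 + 258.621ms (3/4)

note 2 onset = 3/2b = 517.241ms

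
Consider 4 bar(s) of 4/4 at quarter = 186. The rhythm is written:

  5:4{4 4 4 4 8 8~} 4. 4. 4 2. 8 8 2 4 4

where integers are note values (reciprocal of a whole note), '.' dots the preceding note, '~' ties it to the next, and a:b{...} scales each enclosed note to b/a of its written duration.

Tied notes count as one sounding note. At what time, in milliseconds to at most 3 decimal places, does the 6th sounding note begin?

note 6 onset = 18/5b = 1161.29ms

1. 0.0ms @ 0 + 258.065ms (4/5)
2. 258.065ms @ 4/5 + 258.065ms (4/5)
3. 516.129ms @ 8/5 + 258.065ms (4/5)
4. 774.194ms @ 12/5 + 258.065ms (4/5)
5. 1032.258ms @ 16/5 + 129.032ms (2/5)
6. 1161.29ms @ 18/5 + 612.903ms (19/10)
7. 1774.194ms @ 11/2 + 483.871ms (3/2)
8. 2258.065ms @ 7 + 322.581ms (1)
9. 2580.645ms @ 8 + 967.742ms (3)
10. 3548.387ms @ 11 + 161.29ms (1/2)
11. 3709.677ms @ 23/2 + 161.29ms (1/2)
12. 3870.968ms @ 12 + 645.161ms (2)
13. 4516.129ms @ 14 + 322.581ms (1)
14. 4838.71ms @ 15 + 322.581ms (1)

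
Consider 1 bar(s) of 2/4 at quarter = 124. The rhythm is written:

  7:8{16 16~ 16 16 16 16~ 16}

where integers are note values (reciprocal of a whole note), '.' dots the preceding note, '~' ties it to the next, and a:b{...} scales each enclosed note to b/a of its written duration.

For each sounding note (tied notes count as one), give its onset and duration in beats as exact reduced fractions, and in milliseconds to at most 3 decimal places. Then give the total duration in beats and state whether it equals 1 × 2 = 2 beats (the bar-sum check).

1) 0.0ms=0b +138.249ms=2/7b
2) 138.249ms=2/7b +276.498ms=4/7b
3) 414.747ms=6/7b +138.249ms=2/7b
4) 552.995ms=8/7b +138.249ms=2/7b
5) 691.244ms=10/7b +276.498ms=4/7b
Σ=2b of 2 (124bpm 2/4) — PASS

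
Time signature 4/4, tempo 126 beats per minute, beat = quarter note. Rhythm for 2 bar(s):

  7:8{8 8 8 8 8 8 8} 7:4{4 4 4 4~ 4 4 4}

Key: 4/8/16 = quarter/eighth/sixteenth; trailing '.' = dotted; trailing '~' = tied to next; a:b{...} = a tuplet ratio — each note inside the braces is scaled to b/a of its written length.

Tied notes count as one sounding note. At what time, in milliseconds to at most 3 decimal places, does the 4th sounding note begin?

note 4 onset = 12/7b = 816.327ms

1. 0.0ms @ 0 + 272.109ms (4/7)
2. 272.109ms @ 4/7 + 272.109ms (4/7)
3. 544.218ms @ 8/7 + 272.109ms (4/7)
4. 816.327ms @ 12/7 + 272.109ms (4/7)
5. 1088.435ms @ 16/7 + 272.109ms (4/7)
6. 1360.544ms @ 20/7 + 272.109ms (4/7)
7. 1632.653ms @ 24/7 + 272.109ms (4/7)
8. 1904.762ms @ 4 + 272.109ms (4/7)
9. 2176.871ms @ 32/7 + 272.109ms (4/7)
10. 2448.98ms @ 36/7 + 272.109ms (4/7)
11. 2721.088ms @ 40/7 + 544.218ms (8/7)
12. 3265.306ms @ 48/7 + 272.109ms (4/7)
13. 3537.415ms @ 52/7 + 272.109ms (4/7)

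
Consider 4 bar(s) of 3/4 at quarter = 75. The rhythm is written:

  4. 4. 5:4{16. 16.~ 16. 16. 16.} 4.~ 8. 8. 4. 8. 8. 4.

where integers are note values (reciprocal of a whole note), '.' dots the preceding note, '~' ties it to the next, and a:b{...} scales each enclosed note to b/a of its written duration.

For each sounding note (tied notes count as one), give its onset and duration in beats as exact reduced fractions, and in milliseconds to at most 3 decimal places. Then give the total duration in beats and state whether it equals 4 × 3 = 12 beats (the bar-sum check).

1) 0.0ms=0b +1200.0ms=3/2b
2) 1200.0ms=3/2b +1200.0ms=3/2b
3) 2400.0ms=3b +240.0ms=3/10b
4) 2640.0ms=33/10b +480.0ms=3/5b
5) 3120.0ms=39/10b +240.0ms=3/10b
6) 3360.0ms=21/5b +240.0ms=3/10b
7) 3600.0ms=9/2b +1800.0ms=9/4b
8) 5400.0ms=27/4b +600.0ms=3/4b
9) 6000.0ms=15/2b +1200.0ms=3/2b
10) 7200.0ms=9b +600.0ms=3/4b
11) 7800.0ms=39/4b +600.0ms=3/4b
12) 8400.0ms=21/2b +1200.0ms=3/2b
Σ=12b of 12 (75bpm 3/4) — PASS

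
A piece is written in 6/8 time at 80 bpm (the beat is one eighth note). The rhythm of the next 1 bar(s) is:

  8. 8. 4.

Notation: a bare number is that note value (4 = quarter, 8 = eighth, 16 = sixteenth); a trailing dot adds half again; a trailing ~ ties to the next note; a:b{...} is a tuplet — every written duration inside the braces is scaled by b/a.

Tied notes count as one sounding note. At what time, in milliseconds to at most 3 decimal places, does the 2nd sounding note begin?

note 2 onset = 3/2b = 1125.0ms

1. 0.0ms @ 0 + 1125.0ms (3/2)
2. 1125.0ms @ 3/2 + 1125.0ms (3/2)
3. 2250.0ms @ 3 + 2250.0ms (3)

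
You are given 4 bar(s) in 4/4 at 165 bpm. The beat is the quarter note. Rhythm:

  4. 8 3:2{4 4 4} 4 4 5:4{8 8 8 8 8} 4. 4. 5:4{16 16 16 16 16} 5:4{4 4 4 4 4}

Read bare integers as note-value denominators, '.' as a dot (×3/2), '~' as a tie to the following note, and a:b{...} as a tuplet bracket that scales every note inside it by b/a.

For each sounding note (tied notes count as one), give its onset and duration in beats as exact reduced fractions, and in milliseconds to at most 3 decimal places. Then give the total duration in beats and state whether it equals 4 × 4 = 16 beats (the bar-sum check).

1) 0.0ms=0b +545.455ms=3/2b
2) 545.455ms=3/2b +181.818ms=1/2b
3) 727.273ms=2b +242.424ms=2/3b
4) 969.697ms=8/3b +242.424ms=2/3b
5) 1212.121ms=10/3b +242.424ms=2/3b
6) 1454.545ms=4b +363.636ms=1b
7) 1818.182ms=5b +363.636ms=1b
8) 2181.818ms=6b +145.455ms=2/5b
9) 2327.273ms=32/5b +145.455ms=2/5b
10) 2472.727ms=34/5b +145.455ms=2/5b
11) 2618.182ms=36/5b +145.455ms=2/5b
12) 2763.636ms=38/5b +145.455ms=2/5b
13) 2909.091ms=8b +545.455ms=3/2b
14) 3454.545ms=19/2b +545.455ms=3/2b
15) 4000.0ms=11b +72.727ms=1/5b
16) 4072.727ms=56/5b +72.727ms=1/5b
17) 4145.455ms=57/5b +72.727ms=1/5b
18) 4218.182ms=58/5b +72.727ms=1/5b
19) 4290.909ms=59/5b +72.727ms=1/5b
20) 4363.636ms=12b +290.909ms=4/5b
21) 4654.545ms=64/5b +290.909ms=4/5b
22) 4945.455ms=68/5b +290.909ms=4/5b
23) 5236.364ms=72/5b +290.909ms=4/5b
24) 5527.273ms=76/5b +290.909ms=4/5b
Σ=16b of 16 (165bpm 4/4) — PASS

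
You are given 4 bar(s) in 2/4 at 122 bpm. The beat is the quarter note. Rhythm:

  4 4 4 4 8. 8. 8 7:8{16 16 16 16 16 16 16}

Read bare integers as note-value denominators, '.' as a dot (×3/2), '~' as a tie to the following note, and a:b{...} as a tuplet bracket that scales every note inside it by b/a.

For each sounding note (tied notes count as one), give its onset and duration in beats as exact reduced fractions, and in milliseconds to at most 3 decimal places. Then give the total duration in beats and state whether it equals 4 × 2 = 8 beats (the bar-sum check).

1) 0.0ms=0b +491.803ms=1b
2) 491.803ms=1b +491.803ms=1b
3) 983.607ms=2b +491.803ms=1b
4) 1475.41ms=3b +491.803ms=1b
5) 1967.213ms=4b +368.852ms=3/4b
6) 2336.066ms=19/4b +368.852ms=3/4b
7) 2704.918ms=11/2b +245.902ms=1/2b
8) 2950.82ms=6b +140.515ms=2/7b
9) 3091.335ms=44/7b +140.515ms=2/7b
10) 3231.85ms=46/7b +140.515ms=2/7b
11) 3372.365ms=48/7b +140.515ms=2/7b
12) 3512.881ms=50/7b +140.515ms=2/7b
13) 3653.396ms=52/7b +140.515ms=2/7b
14) 3793.911ms=54/7b +140.515ms=2/7b
Σ=8b of 8 (122bpm 2/4) — PASS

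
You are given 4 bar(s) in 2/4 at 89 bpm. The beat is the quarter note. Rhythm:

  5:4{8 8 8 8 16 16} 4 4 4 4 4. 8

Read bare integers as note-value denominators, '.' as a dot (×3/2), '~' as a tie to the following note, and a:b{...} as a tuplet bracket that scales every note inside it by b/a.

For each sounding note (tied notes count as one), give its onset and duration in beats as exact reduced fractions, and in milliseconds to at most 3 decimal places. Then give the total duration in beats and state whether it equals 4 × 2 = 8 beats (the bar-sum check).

1) 0.0ms=0b +269.663ms=2/5b
2) 269.663ms=2/5b +269.663ms=2/5b
3) 539.326ms=4/5b +269.663ms=2/5b
4) 808.989ms=6/5b +269.663ms=2/5b
5) 1078.652ms=8/5b +134.831ms=1/5b
6) 1213.483ms=9/5b +134.831ms=1/5b
7) 1348.315ms=2b +674.157ms=1b
8) 2022.472ms=3b +674.157ms=1b
9) 2696.629ms=4b +674.157ms=1b
10) 3370.787ms=5b +674.157ms=1b
11) 4044.944ms=6b +1011.236ms=3/2b
12) 5056.18ms=15/2b +337.079ms=1/2b
Σ=8b of 8 (89bpm 2/4) — PASS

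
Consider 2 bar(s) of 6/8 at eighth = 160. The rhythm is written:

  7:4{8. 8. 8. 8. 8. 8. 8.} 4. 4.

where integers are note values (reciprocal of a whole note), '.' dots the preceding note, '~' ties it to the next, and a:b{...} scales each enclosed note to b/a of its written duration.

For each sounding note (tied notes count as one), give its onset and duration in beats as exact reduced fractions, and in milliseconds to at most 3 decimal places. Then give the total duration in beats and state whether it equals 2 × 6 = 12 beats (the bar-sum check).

1) 0.0ms=0b +321.429ms=6/7b
2) 321.429ms=6/7b +321.429ms=6/7b
3) 642.857ms=12/7b +321.429ms=6/7b
4) 964.286ms=18/7b +321.429ms=6/7b
5) 1285.714ms=24/7b +321.429ms=6/7b
6) 1607.143ms=30/7b +321.429ms=6/7b
7) 1928.571ms=36/7b +321.429ms=6/7b
8) 2250.0ms=6b +1125.0ms=3b
9) 3375.0ms=9b +1125.0ms=3b
Σ=12b of 12 (160bpm 6/8) — PASS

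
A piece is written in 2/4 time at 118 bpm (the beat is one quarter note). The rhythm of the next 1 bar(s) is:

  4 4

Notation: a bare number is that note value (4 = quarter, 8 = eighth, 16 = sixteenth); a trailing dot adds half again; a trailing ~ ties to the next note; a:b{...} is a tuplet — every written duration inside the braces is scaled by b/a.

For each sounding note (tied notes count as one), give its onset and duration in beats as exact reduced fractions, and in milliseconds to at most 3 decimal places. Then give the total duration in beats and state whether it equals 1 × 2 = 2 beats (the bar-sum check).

1) 0.0ms=0b +508.475ms=1b
2) 508.475ms=1b +508.475ms=1b
Σ=2b of 2 (118bpm 2/4) — PASS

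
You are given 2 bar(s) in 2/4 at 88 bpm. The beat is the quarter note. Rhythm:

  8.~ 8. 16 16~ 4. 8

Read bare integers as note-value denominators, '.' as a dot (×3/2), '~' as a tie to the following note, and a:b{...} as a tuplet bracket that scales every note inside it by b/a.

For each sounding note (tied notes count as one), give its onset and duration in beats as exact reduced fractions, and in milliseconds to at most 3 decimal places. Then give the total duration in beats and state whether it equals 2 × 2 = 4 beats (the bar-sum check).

1) 0.0ms=0b +1022.727ms=3/2b
2) 1022.727ms=3/2b +170.455ms=1/4b
3) 1193.182ms=7/4b +1193.182ms=7/4b
4) 2386.364ms=7/2b +340.909ms=1/2b
Σ=4b of 4 (88bpm 2/4) — PASS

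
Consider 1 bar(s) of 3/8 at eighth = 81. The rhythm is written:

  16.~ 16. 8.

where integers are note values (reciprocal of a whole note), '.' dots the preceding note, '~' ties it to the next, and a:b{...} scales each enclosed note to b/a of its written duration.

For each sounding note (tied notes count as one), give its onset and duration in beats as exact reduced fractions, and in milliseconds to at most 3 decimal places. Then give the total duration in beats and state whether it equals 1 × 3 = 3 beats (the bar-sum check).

1) 0.0ms=0b +1111.111ms=3/2b
2) 1111.111ms=3/2b +1111.111ms=3/2b
Σ=3b of 3 (81bpm 3/8) — PASS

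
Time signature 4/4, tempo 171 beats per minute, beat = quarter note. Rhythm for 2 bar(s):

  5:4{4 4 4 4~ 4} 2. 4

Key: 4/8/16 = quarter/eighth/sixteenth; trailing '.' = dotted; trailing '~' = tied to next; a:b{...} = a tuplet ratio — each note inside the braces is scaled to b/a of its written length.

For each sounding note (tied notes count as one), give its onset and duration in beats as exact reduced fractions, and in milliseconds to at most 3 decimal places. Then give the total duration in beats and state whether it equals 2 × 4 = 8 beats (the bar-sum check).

1) 0.0ms=0b +280.702ms=4/5b
2) 280.702ms=4/5b +280.702ms=4/5b
3) 561.404ms=8/5b +280.702ms=4/5b
4) 842.105ms=12/5b +561.404ms=8/5b
5) 1403.509ms=4b +1052.632ms=3b
6) 2456.14ms=7b +350.877ms=1b
Σ=8b of 8 (171bpm 4/4) — PASS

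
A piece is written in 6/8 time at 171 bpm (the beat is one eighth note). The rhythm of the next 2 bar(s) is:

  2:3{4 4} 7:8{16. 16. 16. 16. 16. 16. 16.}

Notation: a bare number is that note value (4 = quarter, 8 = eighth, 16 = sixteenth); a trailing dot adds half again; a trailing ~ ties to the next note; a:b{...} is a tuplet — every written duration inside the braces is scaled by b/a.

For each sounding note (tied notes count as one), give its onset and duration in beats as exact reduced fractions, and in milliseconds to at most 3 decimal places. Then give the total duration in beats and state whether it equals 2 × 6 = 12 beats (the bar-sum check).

1) 0.0ms=0b +1052.632ms=3b
2) 1052.632ms=3b +1052.632ms=3b
3) 2105.263ms=6b +300.752ms=6/7b
4) 2406.015ms=48/7b +300.752ms=6/7b
5) 2706.767ms=54/7b +300.752ms=6/7b
6) 3007.519ms=60/7b +300.752ms=6/7b
7) 3308.271ms=66/7b +300.752ms=6/7b
8) 3609.023ms=72/7b +300.752ms=6/7b
9) 3909.774ms=78/7b +300.752ms=6/7b
Σ=12b of 12 (171bpm 6/8) — PASS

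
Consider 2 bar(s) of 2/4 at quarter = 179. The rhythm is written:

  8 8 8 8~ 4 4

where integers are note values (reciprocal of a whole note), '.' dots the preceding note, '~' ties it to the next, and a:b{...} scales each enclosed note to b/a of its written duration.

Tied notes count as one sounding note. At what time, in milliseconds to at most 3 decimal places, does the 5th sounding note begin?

1. 0.0ms @ 0 + 167.598ms (1/2)
2. 167.598ms @ 1/2 + 167.598ms (1/2)
3. 335.196ms @ 1 + 167.598ms (1/2)
4. 502.793ms @ 3/2 + 502.793ms (3/2)
5. 1005.587ms @ 3 + 335.196ms (1)

note 5 onset = 3b = 1005.587ms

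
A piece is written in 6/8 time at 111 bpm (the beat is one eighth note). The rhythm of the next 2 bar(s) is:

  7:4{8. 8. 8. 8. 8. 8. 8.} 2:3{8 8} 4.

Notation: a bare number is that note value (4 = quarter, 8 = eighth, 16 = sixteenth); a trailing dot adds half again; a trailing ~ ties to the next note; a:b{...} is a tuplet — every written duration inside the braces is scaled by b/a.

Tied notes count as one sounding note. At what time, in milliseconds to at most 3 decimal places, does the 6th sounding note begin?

1. 0.0ms @ 0 + 463.32ms (6/7)
2. 463.32ms @ 6/7 + 463.32ms (6/7)
3. 926.641ms @ 12/7 + 463.32ms (6/7)
4. 1389.961ms @ 18/7 + 463.32ms (6/7)
5. 1853.282ms @ 24/7 + 463.32ms (6/7)
6. 2316.602ms @ 30/7 + 463.32ms (6/7)
7. 2779.923ms @ 36/7 + 463.32ms (6/7)
8. 3243.243ms @ 6 + 810.811ms (3/2)
9. 4054.054ms @ 15/2 + 810.811ms (3/2)
10. 4864.865ms @ 9 + 1621.622ms (3)

note 6 onset = 30/7b = 2316.602ms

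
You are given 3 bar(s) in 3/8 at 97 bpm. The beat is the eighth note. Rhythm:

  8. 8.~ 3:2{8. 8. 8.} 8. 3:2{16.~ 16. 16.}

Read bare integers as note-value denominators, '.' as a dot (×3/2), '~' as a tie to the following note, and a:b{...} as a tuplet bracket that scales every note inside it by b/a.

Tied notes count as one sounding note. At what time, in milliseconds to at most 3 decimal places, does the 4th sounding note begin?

note 4 onset = 5b = 3092.784ms

1. 0.0ms @ 0 + 927.835ms (3/2)
2. 927.835ms @ 3/2 + 1546.392ms (5/2)
3. 2474.227ms @ 4 + 618.557ms (1)
4. 3092.784ms @ 5 + 618.557ms (1)
5. 3711.34ms @ 6 + 927.835ms (3/2)
6. 4639.175ms @ 15/2 + 618.557ms (1)
7. 5257.732ms @ 17/2 + 309.278ms (1/2)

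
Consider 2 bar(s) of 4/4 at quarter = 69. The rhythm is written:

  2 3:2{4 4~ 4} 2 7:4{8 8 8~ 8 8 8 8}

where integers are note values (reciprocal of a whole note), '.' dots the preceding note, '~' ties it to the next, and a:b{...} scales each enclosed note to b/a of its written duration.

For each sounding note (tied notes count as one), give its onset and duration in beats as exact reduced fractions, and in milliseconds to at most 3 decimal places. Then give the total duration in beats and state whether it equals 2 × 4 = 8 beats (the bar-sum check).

1) 0.0ms=0b +1739.13ms=2b
2) 1739.13ms=2b +579.71ms=2/3b
3) 2318.841ms=8/3b +1159.42ms=4/3b
4) 3478.261ms=4b +1739.13ms=2b
5) 5217.391ms=6b +248.447ms=2/7b
6) 5465.839ms=44/7b +248.447ms=2/7b
7) 5714.286ms=46/7b +496.894ms=4/7b
8) 6211.18ms=50/7b +248.447ms=2/7b
9) 6459.627ms=52/7b +248.447ms=2/7b
10) 6708.075ms=54/7b +248.447ms=2/7b
Σ=8b of 8 (69bpm 4/4) — PASS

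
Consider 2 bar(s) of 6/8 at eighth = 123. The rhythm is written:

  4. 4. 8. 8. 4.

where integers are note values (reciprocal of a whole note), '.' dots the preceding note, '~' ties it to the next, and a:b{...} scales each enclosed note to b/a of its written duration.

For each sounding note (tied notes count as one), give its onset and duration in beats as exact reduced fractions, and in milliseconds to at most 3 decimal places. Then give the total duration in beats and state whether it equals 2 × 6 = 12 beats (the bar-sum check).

1) 0.0ms=0b +1463.415ms=3b
2) 1463.415ms=3b +1463.415ms=3b
3) 2926.829ms=6b +731.707ms=3/2b
4) 3658.537ms=15/2b +731.707ms=3/2b
5) 4390.244ms=9b +1463.415ms=3b
Σ=12b of 12 (123bpm 6/8) — PASS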